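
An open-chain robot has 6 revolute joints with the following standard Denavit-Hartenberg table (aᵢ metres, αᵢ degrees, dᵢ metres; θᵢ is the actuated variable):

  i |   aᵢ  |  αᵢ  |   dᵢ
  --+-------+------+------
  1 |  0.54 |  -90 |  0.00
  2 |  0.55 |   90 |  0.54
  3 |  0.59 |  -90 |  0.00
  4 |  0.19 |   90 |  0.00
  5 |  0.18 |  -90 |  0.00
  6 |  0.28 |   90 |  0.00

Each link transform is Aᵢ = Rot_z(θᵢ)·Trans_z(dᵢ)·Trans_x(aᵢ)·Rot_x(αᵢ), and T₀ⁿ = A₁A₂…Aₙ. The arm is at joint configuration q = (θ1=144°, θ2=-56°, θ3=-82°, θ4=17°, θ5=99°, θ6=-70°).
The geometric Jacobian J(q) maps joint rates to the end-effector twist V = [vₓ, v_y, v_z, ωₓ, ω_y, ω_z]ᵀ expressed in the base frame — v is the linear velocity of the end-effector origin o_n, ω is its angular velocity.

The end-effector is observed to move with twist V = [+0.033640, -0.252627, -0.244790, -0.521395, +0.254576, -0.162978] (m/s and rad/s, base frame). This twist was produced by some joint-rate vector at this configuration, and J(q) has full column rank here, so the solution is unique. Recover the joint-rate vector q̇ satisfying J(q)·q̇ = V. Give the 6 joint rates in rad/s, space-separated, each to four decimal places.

0.4830 -0.1100 -0.5210 -0.1630 -0.3700 0.1380

o_n = [-0.5883, 0.7014, 0.8894]
J₁: ẑ×o_n = [-0.7014, -0.5883, 0.0000], ω = ẑ
J2: z=[-0.5878, -0.8090, 0.0000] o=[-0.4369, 0.3174, 0.0000] → [-0.7196, 0.5228, -0.3482, -0.5878, -0.8090, 0.0000]
J3: z=[0.6707, -0.4873, 0.5592] o=[-1.0031, 0.0613, 0.4560] → [-0.5691, -0.0588, 0.6314, 0.6707, -0.4873, 0.5592]
J4: z=[-0.5298, 0.2129, 0.8210] o=[-0.6968, 0.5610, 0.5240] → [-0.0375, 0.2827, -0.0975, -0.5298, 0.2129, 0.8210]
J5: z=[0.7932, -0.2184, 0.5685] o=[-0.6398, 0.7419, 0.5139] → [-0.0589, -0.2686, -0.0209, 0.7932, -0.2184, 0.5685]
J6: z=[-0.2137, -0.9739, -0.0759] o=[-0.7424, 0.7530, 0.6614] → [-0.2260, 0.0370, 0.1611, -0.2137, -0.9739, -0.0759]
q̇ = J⁺·V = [0.4830, -0.1100, -0.5210, -0.1630, -0.3700, 0.1380]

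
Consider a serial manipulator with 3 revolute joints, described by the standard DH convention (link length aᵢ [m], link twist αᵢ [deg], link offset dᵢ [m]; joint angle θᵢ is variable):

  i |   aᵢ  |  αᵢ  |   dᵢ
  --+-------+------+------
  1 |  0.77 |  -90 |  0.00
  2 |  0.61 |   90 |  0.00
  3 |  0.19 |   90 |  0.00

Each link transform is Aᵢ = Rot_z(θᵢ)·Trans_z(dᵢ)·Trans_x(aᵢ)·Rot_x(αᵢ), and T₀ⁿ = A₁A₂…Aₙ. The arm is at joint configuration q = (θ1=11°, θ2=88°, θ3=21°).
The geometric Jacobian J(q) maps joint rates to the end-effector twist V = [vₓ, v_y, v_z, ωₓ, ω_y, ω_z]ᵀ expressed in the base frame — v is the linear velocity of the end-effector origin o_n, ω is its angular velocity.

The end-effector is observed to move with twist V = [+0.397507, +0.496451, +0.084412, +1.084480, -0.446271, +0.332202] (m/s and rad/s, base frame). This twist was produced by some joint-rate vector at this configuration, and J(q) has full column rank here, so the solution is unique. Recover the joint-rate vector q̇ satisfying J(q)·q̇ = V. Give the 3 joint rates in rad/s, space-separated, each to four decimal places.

o_n = [0.7698, 0.2190, -0.7869]
J₁: ẑ×o_n = [-0.2190, 0.7698, 0.0000], ω = ẑ
J2: z=[-0.1908, 0.9816, 0.0000] o=[0.7559, 0.1469, 0.0000] → [-0.7724, -0.1501, -0.0275, -0.1908, 0.9816, 0.0000]
J3: z=[0.9810, 0.1907, 0.0349] o=[0.7768, 0.1510, -0.6096] → [-0.0362, 0.1737, 0.0680, 0.9810, 0.1907, 0.0349]
q̇ = J⁺·V = [0.2980, -0.6450, 0.9800]

0.2980 -0.6450 0.9800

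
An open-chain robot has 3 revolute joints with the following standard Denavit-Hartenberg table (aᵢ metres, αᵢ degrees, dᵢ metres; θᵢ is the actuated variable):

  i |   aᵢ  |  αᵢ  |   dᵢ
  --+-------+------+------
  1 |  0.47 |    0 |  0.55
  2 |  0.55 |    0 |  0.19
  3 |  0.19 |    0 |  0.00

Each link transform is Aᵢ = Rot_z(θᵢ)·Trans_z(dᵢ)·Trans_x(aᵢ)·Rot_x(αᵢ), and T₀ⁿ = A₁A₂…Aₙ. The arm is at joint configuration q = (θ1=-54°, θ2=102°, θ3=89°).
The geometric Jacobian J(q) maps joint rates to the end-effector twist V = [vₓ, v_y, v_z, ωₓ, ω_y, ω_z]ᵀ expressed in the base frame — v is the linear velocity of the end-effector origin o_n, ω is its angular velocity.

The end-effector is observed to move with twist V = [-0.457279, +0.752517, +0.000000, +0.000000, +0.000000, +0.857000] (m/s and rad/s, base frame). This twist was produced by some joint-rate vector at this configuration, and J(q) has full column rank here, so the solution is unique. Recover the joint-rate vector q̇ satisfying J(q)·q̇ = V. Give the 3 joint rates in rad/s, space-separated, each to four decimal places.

o_n = [0.5053, 0.1581, 0.7400]
J₁: ẑ×o_n = [-0.1581, 0.5053, 0.0000], ω = ẑ
J2: z=[0.0000, 0.0000, 1.0000] o=[0.2763, -0.3802, 0.5500] → [-0.5383, 0.2291, 0.0000, 0.0000, 0.0000, 1.0000]
J3: z=[0.0000, 0.0000, 1.0000] o=[0.6443, 0.0285, 0.7400] → [-0.1296, -0.1390, 0.0000, 0.0000, 0.0000, 1.0000]
q̇ = J⁺·V = [0.9050, 0.7840, -0.8320]

0.9050 0.7840 -0.8320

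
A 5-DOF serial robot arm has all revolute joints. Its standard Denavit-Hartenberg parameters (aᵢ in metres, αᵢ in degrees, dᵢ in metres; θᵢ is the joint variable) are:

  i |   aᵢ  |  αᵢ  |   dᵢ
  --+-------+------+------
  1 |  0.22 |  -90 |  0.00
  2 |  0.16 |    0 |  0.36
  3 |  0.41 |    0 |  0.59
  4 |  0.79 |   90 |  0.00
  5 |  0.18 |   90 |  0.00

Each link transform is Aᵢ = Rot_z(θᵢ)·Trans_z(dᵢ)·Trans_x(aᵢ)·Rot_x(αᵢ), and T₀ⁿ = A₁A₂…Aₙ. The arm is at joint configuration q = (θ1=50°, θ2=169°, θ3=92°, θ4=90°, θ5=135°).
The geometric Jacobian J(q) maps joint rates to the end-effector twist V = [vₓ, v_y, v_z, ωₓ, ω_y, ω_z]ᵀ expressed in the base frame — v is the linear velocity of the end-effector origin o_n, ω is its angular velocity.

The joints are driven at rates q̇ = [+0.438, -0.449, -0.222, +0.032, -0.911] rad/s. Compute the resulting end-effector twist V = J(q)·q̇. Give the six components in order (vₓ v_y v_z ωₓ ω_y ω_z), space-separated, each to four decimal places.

-0.7462 -0.2636 0.3228 0.5811 -0.3016 -0.4618

o_n = [-0.4053, 1.1930, 0.4781]
J₁: ẑ×o_n = [-1.1930, -0.4053, 0.0000], ω = ẑ
J2: z=[-0.7660, 0.6428, 0.0000] o=[0.1414, 0.1685, 0.0000] → [0.3073, 0.3662, -0.4334, -0.7660, 0.6428, 0.0000]
J3: z=[-0.7660, 0.6428, 0.0000] o=[-0.2353, 0.2796, -0.0305] → [0.3269, 0.3896, -0.5904, -0.7660, 0.6428, 0.0000]
J4: z=[-0.7660, 0.6428, 0.0000] o=[-0.7285, 0.6097, 0.3744] → [0.0666, 0.0794, -0.6546, -0.7660, 0.6428, 0.0000]
J5: z=[-0.1006, -0.1198, 0.9877] o=[-0.2270, 1.2075, 0.4980] → [0.0167, -0.1781, -0.0199, -0.1006, -0.1198, 0.9877]
V = J·q̇ = [-0.7462, -0.2636, 0.3228, 0.5811, -0.3016, -0.4618]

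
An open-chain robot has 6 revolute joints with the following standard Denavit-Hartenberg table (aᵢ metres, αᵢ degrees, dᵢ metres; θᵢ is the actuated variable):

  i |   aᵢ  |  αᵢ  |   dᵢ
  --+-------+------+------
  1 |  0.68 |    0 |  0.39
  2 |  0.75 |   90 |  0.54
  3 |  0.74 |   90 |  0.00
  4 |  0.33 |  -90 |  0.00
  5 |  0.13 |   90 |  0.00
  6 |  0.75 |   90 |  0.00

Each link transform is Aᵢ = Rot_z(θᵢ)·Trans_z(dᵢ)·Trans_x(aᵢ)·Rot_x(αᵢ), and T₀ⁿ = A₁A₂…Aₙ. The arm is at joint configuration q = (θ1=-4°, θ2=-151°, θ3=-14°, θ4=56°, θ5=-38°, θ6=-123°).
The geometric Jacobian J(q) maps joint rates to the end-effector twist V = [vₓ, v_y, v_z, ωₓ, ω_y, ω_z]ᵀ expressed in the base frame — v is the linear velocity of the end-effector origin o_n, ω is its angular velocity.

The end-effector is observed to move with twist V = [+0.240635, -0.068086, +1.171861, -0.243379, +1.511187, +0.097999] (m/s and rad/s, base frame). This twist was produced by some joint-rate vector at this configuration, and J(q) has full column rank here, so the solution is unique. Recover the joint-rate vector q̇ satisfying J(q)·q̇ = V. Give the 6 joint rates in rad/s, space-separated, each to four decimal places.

o_n = [-1.0927, -1.1603, 0.7762]
J₁: ẑ×o_n = [1.1603, -1.0927, 0.0000], ω = ẑ
J2: z=[0.0000, 0.0000, 1.0000] o=[0.6783, -0.0474, 0.3900] → [1.1128, -1.7711, 0.0000, 0.0000, 0.0000, 1.0000]
J3: z=[-0.4226, 0.9063, 0.0000] o=[-0.0014, -0.3644, 0.9300] → [-0.1394, -0.0650, 1.3255, -0.4226, 0.9063, 0.0000]
J4: z=[0.2193, 0.1022, -0.9703] o=[-0.6521, -0.6678, 0.7510] → [-0.4752, 0.4220, -0.0629, 0.2193, 0.1022, -0.9703]
J5: z=[0.4927, 0.8468, 0.2006] o=[-0.9300, -0.4956, 0.7063] → [0.1925, -0.0671, -0.1897, 0.4927, 0.8468, 0.2006]
J6: z=[0.6912, -0.2408, -0.6813] o=[-0.9987, -0.4339, 0.6148] → [-0.5338, -0.0475, -0.5247, 0.6912, -0.2408, -0.6813]
q̇ = J⁺·V = [0.0970, 0.0910, 0.7880, 0.6400, 0.7010, -0.5730]

0.0970 0.0910 0.7880 0.6400 0.7010 -0.5730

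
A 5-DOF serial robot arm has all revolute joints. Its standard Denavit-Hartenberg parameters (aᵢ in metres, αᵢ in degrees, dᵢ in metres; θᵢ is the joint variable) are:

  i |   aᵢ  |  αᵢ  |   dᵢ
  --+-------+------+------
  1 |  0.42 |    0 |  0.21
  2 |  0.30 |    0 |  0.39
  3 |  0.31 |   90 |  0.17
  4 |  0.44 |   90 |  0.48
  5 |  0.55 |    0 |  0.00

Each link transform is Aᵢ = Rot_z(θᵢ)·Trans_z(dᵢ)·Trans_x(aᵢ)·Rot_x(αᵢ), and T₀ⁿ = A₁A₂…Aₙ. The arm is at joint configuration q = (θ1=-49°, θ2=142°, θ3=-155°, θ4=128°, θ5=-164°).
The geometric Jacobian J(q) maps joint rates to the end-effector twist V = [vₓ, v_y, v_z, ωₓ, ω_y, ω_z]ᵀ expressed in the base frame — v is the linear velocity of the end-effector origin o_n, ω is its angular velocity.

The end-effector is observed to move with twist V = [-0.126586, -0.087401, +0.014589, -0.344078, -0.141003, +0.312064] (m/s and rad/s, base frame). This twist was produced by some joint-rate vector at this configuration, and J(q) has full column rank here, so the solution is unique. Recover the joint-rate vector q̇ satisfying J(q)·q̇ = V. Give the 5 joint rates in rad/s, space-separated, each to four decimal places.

0.0240 0.9400 -0.6230 0.3700 -0.0470

o_n = [0.1411, -0.4935, 0.7001]
J₁: ẑ×o_n = [0.4935, 0.1411, -0.0000], ω = ẑ
J2: z=[0.0000, 0.0000, 1.0000] o=[0.2755, -0.3170, 0.2100] → [0.1765, -0.1345, 0.0000, 0.0000, 0.0000, 1.0000]
J3: z=[0.0000, 0.0000, 1.0000] o=[0.2598, -0.0174, 0.6000] → [0.4761, -0.1188, 0.0000, 0.0000, 0.0000, 1.0000]
J4: z=[-0.8829, -0.4695, 0.0000] o=[0.4054, -0.2911, 0.7700] → [0.0328, -0.0617, 0.0546, -0.8829, -0.4695, 0.0000]
J5: z=[0.3699, -0.6958, 0.6157] o=[-0.1456, -0.2773, 1.1167] → [0.4230, 0.3306, 0.1195, 0.3699, -0.6958, 0.6157]
q̇ = J⁺·V = [0.0240, 0.9400, -0.6230, 0.3700, -0.0470]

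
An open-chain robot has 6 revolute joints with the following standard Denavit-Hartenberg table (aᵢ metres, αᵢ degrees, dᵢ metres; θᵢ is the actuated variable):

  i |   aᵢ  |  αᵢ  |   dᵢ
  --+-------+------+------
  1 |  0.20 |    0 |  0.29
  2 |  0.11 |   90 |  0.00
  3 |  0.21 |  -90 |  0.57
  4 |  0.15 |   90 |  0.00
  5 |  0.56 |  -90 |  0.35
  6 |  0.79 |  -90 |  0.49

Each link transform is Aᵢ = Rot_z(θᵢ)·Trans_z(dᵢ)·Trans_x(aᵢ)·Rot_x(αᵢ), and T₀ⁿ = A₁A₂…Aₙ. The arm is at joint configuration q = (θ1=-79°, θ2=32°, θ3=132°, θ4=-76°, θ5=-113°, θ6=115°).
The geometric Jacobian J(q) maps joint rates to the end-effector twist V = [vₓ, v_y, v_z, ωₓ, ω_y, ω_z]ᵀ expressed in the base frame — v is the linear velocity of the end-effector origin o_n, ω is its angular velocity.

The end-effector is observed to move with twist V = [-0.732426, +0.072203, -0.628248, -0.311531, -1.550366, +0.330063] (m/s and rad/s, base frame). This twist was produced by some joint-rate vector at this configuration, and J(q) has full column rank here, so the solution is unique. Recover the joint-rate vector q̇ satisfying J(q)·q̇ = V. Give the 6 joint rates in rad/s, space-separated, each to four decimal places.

0.9870 -0.8560 0.9160 -0.7140 0.5440 0.2660

o_n = [-0.7147, -0.8243, 1.0695]
J₁: ẑ×o_n = [0.8243, -0.7147, 0.0000], ω = ẑ
J2: z=[0.0000, 0.0000, 1.0000] o=[0.0382, -0.1963, 0.2900] → [0.6280, -0.7529, 0.0000, 0.0000, 0.0000, 1.0000]
J3: z=[-0.7314, -0.6820, 0.0000] o=[0.1132, -0.2768, 0.2900] → [-0.5316, 0.5701, -0.1642, -0.7314, -0.6820, 0.0000]
J4: z=[-0.5068, 0.5435, -0.6691] o=[-0.3995, -0.5627, 0.4461] → [0.1638, 0.5269, 0.3039, -0.5068, 0.5435, -0.6691]
J5: z=[0.2659, -0.6398, -0.7211] o=[-0.5225, -0.6442, 0.4730] → [-0.5115, -0.0200, -0.1708, 0.2659, -0.6398, -0.7211]
J6: z=[-0.5568, -0.7125, 0.4269] o=[0.0112, -1.0295, 0.5262] → [-0.4747, -0.0074, -0.6314, -0.5568, -0.7125, 0.4269]
q̇ = J⁺·V = [0.9870, -0.8560, 0.9160, -0.7140, 0.5440, 0.2660]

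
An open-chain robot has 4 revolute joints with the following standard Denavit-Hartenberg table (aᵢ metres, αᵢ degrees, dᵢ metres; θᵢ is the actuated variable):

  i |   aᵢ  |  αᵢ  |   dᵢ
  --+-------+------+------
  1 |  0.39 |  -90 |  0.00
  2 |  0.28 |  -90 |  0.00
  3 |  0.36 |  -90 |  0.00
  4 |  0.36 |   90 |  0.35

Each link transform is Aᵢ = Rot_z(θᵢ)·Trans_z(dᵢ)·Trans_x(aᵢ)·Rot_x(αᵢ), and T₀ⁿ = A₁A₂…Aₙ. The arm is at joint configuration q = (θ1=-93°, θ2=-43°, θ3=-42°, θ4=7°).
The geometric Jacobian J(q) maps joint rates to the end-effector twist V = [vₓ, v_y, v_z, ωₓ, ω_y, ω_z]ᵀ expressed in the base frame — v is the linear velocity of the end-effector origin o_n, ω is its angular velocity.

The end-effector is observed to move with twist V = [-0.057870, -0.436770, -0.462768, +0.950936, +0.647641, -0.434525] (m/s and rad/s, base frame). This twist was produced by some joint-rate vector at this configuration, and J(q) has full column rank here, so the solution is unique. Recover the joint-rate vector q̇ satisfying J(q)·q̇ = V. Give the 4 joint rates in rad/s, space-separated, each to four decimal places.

-0.3210 0.2640 -0.3920 -0.8770

o_n = [0.1606, -1.1360, 0.7463]
J₁: ẑ×o_n = [1.1360, 0.1606, -0.0000], ω = ẑ
J2: z=[0.9986, -0.0523, 0.0000] o=[-0.0204, -0.3895, 0.0000] → [-0.0391, -0.7453, -0.7360, 0.9986, -0.0523, 0.0000]
J3: z=[-0.0357, -0.6811, -0.7314] o=[-0.0311, -0.5940, 0.1910] → [-0.7746, -0.1204, 0.1500, -0.0357, -0.6811, -0.7314]
J4: z=[-0.7677, -0.4498, 0.4563] o=[0.1992, -0.8020, 0.3734] → [-0.0153, 0.2687, 0.2391, -0.7677, -0.4498, 0.4563]
q̇ = J⁺·V = [-0.3210, 0.2640, -0.3920, -0.8770]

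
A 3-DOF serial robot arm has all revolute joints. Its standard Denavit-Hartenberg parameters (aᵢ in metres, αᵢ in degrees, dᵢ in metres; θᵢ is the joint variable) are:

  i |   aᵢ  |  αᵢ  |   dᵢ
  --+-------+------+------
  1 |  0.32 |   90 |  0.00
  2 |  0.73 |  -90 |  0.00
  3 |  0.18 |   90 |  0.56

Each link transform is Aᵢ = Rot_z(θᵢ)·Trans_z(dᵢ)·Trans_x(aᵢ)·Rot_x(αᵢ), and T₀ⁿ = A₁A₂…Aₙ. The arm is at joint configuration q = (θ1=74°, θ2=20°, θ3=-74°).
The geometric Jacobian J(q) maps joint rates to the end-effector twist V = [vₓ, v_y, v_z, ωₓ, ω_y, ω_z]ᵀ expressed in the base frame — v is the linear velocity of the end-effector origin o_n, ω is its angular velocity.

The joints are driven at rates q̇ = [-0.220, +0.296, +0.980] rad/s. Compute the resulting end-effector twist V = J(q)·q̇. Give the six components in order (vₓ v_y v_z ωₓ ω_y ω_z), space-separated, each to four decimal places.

0.1041 -0.1478 0.2182 0.1921 -0.4038 0.7009

o_n = [0.4037, 0.7800, 0.7929]
J₁: ẑ×o_n = [-0.7800, 0.4037, 0.0000], ω = ẑ
J2: z=[0.9613, -0.2756, 0.0000] o=[0.0882, 0.3076, 0.0000] → [-0.2185, -0.7622, 0.5411, 0.9613, -0.2756, 0.0000]
J3: z=[-0.0943, -0.3288, 0.9397] o=[0.2773, 0.9670, 0.2497] → [-0.0029, 0.1700, 0.0592, -0.0943, -0.3288, 0.9397]
V = J·q̇ = [0.1041, -0.1478, 0.2182, 0.1921, -0.4038, 0.7009]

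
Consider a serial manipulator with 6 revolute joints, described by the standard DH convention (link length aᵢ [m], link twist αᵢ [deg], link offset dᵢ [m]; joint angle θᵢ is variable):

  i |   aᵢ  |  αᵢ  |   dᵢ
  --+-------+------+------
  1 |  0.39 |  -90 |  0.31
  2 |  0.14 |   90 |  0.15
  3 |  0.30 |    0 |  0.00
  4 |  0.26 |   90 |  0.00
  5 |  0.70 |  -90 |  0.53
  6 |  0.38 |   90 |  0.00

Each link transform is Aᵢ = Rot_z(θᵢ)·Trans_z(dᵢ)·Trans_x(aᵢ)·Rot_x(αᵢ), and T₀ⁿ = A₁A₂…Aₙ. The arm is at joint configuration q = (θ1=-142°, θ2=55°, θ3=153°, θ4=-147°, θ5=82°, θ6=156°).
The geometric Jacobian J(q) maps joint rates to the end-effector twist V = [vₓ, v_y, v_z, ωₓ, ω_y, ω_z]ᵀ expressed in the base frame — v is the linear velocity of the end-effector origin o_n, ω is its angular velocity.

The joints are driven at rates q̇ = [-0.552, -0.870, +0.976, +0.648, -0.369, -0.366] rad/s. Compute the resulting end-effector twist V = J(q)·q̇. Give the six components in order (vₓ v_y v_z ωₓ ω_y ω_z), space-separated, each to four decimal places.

o_n = [-0.6658, -0.4505, 0.3307]
J₁: ẑ×o_n = [0.4505, -0.6658, 0.0000], ω = ẑ
J2: z=[0.6157, -0.7880, 0.0000] o=[-0.3073, -0.2401, 0.3100] → [-0.0163, -0.0128, -0.4120, 0.6157, -0.7880, 0.0000]
J3: z=[-0.6455, -0.5043, 0.5736] o=[-0.2783, -0.4077, 0.1953] → [-0.0437, -0.1349, -0.1678, -0.6455, -0.5043, 0.5736]
J4: z=[-0.6455, -0.5043, 0.5736] o=[-0.0736, -0.4207, 0.4143] → [0.0593, -0.3936, -0.2794, -0.6455, -0.5043, 0.5736]
J5: z=[-0.6595, 0.7468, -0.0856] o=[-0.1737, -0.5334, 0.2025] → [0.1029, 0.1267, 0.3128, -0.6595, 0.7468, -0.0856]
J6: z=[0.2916, 0.3592, 0.8866] o=[-1.0083, -0.5294, 0.4753] → [-0.1219, 0.3458, -0.1000, 0.2916, 0.3592, 0.8866]
V = J·q̇ = [-0.2321, -0.1814, -0.0652, -1.4473, -0.5405, 0.0866]

-0.2321 -0.1814 -0.0652 -1.4473 -0.5405 0.0866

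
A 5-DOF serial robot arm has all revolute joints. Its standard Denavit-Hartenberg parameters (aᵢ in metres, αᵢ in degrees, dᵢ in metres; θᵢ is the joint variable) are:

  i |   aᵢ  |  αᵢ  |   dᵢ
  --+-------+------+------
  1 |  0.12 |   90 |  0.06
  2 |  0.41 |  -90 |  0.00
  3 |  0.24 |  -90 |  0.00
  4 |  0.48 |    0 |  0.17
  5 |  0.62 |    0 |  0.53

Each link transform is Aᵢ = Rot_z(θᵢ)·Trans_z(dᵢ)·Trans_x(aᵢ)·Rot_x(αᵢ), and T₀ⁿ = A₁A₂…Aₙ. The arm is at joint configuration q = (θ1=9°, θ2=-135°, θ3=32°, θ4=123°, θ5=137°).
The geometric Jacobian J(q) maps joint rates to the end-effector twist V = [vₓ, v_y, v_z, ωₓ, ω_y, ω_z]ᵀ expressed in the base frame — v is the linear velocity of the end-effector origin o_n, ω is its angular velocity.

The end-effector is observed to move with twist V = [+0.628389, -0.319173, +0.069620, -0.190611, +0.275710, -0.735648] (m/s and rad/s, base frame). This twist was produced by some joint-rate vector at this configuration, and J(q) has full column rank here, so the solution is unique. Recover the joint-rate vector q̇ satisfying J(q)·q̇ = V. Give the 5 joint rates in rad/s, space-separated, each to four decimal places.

o_n = [0.2308, 0.5683, -0.0373]
J₁: ẑ×o_n = [-0.5683, 0.2308, 0.0000], ω = ẑ
J2: z=[0.1564, -0.9877, 0.0000] o=[0.1185, 0.0188, 0.0600] → [0.0961, 0.0152, 0.1969, 0.1564, -0.9877, 0.0000]
J3: z=[0.6984, 0.1106, -0.7071] o=[-0.1678, -0.0266, -0.2299] → [0.4420, -0.4164, 0.3714, 0.6984, 0.1106, -0.7071]
J4: z=[0.2374, 0.8962, 0.3747] o=[-0.3299, 0.0765, -0.3738] → [0.1173, 0.1302, -0.3857, 0.2374, 0.8962, 0.3747]
J5: z=[0.2374, 0.8962, 0.3747] o=[-0.3941, 0.0720, 0.1313] → [-0.3371, 0.2742, -0.4423, 0.2374, 0.8962, 0.3747]
q̇ = J⁺·V = [-0.5990, -0.6210, -0.0060, 0.4920, -0.8680]

-0.5990 -0.6210 -0.0060 0.4920 -0.8680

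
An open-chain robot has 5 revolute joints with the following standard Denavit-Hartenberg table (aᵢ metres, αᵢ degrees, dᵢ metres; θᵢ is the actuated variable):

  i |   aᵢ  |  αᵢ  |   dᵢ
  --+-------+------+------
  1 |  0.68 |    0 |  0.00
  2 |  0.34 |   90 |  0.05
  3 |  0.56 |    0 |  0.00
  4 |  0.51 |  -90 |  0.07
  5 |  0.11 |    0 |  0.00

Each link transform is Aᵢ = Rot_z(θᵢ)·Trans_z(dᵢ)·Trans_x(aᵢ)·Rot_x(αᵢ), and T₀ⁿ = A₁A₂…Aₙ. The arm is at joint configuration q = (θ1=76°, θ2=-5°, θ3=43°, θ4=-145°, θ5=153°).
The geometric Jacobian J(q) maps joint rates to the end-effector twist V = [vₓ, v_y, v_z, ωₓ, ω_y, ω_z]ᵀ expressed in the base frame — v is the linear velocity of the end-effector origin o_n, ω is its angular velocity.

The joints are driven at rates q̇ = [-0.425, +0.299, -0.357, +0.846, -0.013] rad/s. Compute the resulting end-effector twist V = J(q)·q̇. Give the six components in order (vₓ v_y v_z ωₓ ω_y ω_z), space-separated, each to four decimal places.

o_n = [0.3996, 1.2810, 0.0289]
J₁: ẑ×o_n = [-1.2810, 0.3996, 0.0000], ω = ẑ
J2: z=[0.0000, 0.0000, 1.0000] o=[0.1645, 0.6598, 0.0000] → [-0.6212, 0.2351, 0.0000, 0.0000, 0.0000, 1.0000]
J3: z=[0.9455, -0.3256, 0.0000] o=[0.2752, 0.9813, 0.0500] → [0.0069, 0.0199, 0.3239, 0.9455, -0.3256, 0.0000]
J4: z=[0.9455, -0.3256, 0.0000] o=[0.4085, 1.3685, 0.4319] → [0.1312, 0.3810, -0.0857, 0.9455, -0.3256, 0.0000]
J5: z=[0.3185, 0.9249, -0.2079] o=[0.4402, 1.2455, -0.0669] → [0.0961, -0.0221, 0.0488, 0.3185, 0.9249, -0.2079]
V = J·q̇ = [0.4660, 0.2160, -0.1887, 0.4582, -0.1712, -0.1233]

0.4660 0.2160 -0.1887 0.4582 -0.1712 -0.1233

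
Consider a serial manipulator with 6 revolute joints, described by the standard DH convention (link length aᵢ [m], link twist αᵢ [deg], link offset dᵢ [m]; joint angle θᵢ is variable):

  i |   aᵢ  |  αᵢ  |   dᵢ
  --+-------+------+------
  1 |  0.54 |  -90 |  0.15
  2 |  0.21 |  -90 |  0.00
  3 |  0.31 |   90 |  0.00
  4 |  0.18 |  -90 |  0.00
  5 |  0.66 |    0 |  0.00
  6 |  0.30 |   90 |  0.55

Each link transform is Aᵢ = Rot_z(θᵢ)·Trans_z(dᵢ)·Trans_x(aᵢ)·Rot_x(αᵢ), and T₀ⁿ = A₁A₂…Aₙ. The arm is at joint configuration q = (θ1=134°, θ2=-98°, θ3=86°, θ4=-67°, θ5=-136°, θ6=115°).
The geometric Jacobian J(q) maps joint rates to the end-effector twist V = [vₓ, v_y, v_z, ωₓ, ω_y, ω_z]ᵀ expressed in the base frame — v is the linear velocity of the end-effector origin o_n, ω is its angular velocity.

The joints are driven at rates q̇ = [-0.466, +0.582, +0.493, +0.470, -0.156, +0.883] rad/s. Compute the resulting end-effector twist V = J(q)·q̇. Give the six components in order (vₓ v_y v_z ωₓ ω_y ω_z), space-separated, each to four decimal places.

o_n = [0.1013, 1.0022, 1.0048]
J₁: ẑ×o_n = [-1.0022, 0.1013, 0.0000], ω = ẑ
J2: z=[-0.7193, -0.6947, 0.0000] o=[-0.3751, 0.3884, 0.1500] → [-0.5938, 0.6149, -0.1105, -0.7193, -0.6947, 0.0000]
J3: z=[-0.6879, 0.7123, 0.1392] o=[-0.3548, 0.3674, 0.3580] → [0.3725, 0.5085, -0.7616, -0.6879, 0.7123, 0.1392]
J4: z=[0.0463, -0.1483, 0.9879] o=[-0.1303, 0.5801, 0.3794] → [-0.5098, 0.1999, 0.0539, 0.0463, -0.1483, 0.9879]
J5: z=[0.3980, 0.9098, 0.1180] o=[0.0347, 0.5103, 0.3612] → [0.5276, -0.2483, 0.1351, 0.3980, 0.9098, 0.1180]
J6: z=[0.3980, 0.9098, 0.1180] o=[-0.3791, 0.6263, 0.8621] → [0.0855, -0.0001, -0.2875, 0.3980, 0.9098, 0.1180]
V = J·q̇ = [0.0587, 0.6939, -0.6894, -0.4467, 0.5386, 0.1527]

0.0587 0.6939 -0.6894 -0.4467 0.5386 0.1527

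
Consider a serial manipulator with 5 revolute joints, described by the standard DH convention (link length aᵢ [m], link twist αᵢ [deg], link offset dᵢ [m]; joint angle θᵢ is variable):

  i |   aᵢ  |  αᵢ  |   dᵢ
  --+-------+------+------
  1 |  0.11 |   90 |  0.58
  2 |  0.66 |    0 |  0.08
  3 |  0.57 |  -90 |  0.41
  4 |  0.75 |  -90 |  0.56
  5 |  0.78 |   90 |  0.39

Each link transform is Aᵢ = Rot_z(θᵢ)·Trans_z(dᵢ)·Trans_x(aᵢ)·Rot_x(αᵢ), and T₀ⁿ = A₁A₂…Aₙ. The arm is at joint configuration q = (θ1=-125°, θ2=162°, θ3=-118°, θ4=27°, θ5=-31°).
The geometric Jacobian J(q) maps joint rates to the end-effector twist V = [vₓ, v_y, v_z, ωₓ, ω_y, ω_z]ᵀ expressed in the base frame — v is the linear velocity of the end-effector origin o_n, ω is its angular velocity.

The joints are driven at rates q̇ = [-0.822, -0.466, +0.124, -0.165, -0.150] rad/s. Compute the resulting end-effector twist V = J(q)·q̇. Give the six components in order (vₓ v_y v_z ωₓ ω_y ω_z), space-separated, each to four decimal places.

o_n = [0.4073, -0.2927, 2.6268]
J₁: ẑ×o_n = [0.2927, 0.4073, -0.0000], ω = ẑ
J2: z=[-0.8192, 0.5736, 0.0000] o=[-0.0631, -0.0901, 0.5800] → [1.1740, 1.6766, -0.1039, -0.8192, 0.5736, 0.0000]
J3: z=[-0.8192, 0.5736, 0.0000] o=[0.2314, 0.4700, 0.7840] → [1.0570, 1.5095, 0.5238, -0.8192, 0.5736, 0.0000]
J4: z=[0.3984, 0.5690, 0.7193] o=[-0.3396, 0.3693, 1.1799] → [1.2994, -0.0392, -0.6888, 0.3984, 0.5690, 0.7193]
J5: z=[0.9172, -0.2435, -0.3154] o=[-0.1133, 0.0988, 2.0469] → [-0.2647, -0.6960, -0.2323, 0.9172, -0.2435, -0.3154]
V = J·q̇ = [-0.8313, -0.8181, 0.2619, 0.0768, -0.2535, -0.8934]

-0.8313 -0.8181 0.2619 0.0768 -0.2535 -0.8934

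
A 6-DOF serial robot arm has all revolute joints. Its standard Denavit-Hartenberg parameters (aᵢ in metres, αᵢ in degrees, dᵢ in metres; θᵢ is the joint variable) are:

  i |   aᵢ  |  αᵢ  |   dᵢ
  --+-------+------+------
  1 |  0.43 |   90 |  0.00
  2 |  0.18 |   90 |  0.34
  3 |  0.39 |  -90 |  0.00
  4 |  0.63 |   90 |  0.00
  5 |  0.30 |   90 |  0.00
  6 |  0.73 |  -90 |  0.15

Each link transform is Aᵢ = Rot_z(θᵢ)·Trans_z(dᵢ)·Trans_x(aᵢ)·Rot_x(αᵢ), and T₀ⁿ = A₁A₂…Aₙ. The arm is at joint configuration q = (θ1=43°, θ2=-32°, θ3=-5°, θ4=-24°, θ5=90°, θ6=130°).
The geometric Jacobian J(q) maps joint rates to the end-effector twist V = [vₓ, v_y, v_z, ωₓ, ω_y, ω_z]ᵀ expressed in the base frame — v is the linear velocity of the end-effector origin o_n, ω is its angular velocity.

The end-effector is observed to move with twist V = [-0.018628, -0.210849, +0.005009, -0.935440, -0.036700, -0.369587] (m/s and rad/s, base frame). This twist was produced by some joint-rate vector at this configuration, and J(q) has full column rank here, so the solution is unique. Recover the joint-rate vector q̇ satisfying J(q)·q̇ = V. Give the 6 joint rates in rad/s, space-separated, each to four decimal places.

o_n = [0.7016, 0.5242, -1.2518]
J₁: ẑ×o_n = [-0.5242, 0.7016, 0.0000], ω = ẑ
J2: z=[0.6820, -0.7314, 0.0000] o=[0.3145, 0.2933, 0.0000] → [0.9155, 0.8537, 0.4406, 0.6820, -0.7314, 0.0000]
J3: z=[-0.3876, -0.3614, -0.8480] o=[0.6580, 0.1487, -0.0954] → [0.7364, -0.4852, -0.1298, -0.3876, -0.3614, -0.8480]
J4: z=[0.7335, -0.6782, -0.0462] o=[0.8758, 0.3983, -0.3013] → [0.6505, 0.7052, -0.0258, 0.7335, -0.6782, -0.0462]
J5: z=[-0.5812, -0.5904, -0.5600] o=[1.0979, 0.6740, -0.8224] → [0.1697, -0.0277, -0.1469, -0.5812, -0.5904, -0.5600]
J6: z=[0.3525, 0.4376, -0.8272] o=[1.3179, 0.4705, -0.8363] → [-0.1374, 0.6563, 0.2886, 0.3525, 0.4376, -0.8272]
q̇ = J⁺·V = [0.7220, 0.2110, 0.9120, -0.8210, 0.3360, 0.2030]

0.7220 0.2110 0.9120 -0.8210 0.3360 0.2030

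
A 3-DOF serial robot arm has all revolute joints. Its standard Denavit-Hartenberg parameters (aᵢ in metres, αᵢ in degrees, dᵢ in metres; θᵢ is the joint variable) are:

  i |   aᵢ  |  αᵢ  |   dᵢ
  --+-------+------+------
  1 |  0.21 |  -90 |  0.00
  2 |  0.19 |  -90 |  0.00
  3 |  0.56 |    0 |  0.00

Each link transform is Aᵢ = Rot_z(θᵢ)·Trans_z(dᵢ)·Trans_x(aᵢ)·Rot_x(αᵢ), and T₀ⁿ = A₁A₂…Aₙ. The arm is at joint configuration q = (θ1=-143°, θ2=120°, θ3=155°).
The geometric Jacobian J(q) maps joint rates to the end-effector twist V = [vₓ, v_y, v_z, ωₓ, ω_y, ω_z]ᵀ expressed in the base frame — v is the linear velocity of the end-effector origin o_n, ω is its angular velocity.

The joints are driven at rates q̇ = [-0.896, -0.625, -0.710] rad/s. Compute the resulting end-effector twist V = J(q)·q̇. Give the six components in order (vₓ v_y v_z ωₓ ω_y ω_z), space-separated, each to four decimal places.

o_n = [-0.4369, -0.0329, 0.2750]
J₁: ẑ×o_n = [0.0329, -0.4369, 0.0000], ω = ẑ
J2: z=[0.6018, -0.7986, 0.0000] o=[-0.1677, -0.1264, 0.0000] → [-0.2196, -0.1655, -0.1588, 0.6018, -0.7986, 0.0000]
J3: z=[0.6916, 0.5212, 0.5000] o=[-0.0918, -0.0692, -0.1645] → [0.2109, -0.4765, 0.2050, 0.6916, 0.5212, 0.5000]
V = J·q̇ = [-0.0420, 0.8333, -0.0463, -0.8672, 0.1291, -1.2510]

-0.0420 0.8333 -0.0463 -0.8672 0.1291 -1.2510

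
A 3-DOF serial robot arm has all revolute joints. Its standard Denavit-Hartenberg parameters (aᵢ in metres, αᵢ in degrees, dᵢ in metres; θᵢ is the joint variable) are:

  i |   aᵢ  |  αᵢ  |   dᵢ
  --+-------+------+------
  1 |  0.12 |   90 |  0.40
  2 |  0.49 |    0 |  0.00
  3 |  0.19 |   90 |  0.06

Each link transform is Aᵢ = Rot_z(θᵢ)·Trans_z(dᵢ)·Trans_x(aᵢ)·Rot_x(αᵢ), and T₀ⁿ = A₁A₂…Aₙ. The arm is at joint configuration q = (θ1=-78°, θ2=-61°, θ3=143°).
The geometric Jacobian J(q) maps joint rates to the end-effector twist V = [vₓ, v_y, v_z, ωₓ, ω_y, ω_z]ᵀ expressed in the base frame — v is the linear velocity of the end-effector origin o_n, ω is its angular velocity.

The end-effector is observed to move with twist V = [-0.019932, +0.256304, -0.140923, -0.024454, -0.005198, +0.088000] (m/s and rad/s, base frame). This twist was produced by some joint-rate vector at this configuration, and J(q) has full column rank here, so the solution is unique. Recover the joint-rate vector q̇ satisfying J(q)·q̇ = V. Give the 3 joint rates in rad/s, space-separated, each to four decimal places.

o_n = [0.0211, -0.3881, 0.1596]
J₁: ẑ×o_n = [0.3881, 0.0211, -0.0000], ω = ẑ
J2: z=[-0.9781, -0.2079, 0.0000] o=[0.0249, -0.1174, 0.4000] → [0.0500, -0.2352, 0.2640, -0.9781, -0.2079, 0.0000]
J3: z=[-0.9781, -0.2079, 0.0000] o=[0.0743, -0.3497, -0.0286] → [-0.0391, 0.1840, 0.0264, -0.9781, -0.2079, 0.0000]
q̇ = J⁺·V = [0.0880, -0.5960, 0.6210]

0.0880 -0.5960 0.6210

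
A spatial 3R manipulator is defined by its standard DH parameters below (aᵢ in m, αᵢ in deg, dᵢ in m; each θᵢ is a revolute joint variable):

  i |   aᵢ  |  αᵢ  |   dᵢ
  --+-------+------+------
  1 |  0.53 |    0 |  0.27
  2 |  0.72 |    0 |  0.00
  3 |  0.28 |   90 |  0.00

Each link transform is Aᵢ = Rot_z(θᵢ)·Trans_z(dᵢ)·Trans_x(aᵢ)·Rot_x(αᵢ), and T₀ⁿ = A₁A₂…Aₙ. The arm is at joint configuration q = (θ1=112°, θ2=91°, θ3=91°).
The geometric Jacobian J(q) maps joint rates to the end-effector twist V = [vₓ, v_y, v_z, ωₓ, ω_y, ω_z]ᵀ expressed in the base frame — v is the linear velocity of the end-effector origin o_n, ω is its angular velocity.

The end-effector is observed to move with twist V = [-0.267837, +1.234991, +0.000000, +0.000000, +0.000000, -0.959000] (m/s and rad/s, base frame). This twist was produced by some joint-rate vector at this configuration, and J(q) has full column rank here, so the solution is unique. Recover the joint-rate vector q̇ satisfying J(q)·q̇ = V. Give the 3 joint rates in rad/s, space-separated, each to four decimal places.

-0.9520 -0.7910 0.7840

o_n = [-0.7474, -0.0457, 0.2700]
J₁: ẑ×o_n = [0.0457, -0.7474, 0.0000], ω = ẑ
J2: z=[0.0000, 0.0000, 1.0000] o=[-0.1985, 0.4914, 0.2700] → [0.5371, -0.5489, 0.0000, 0.0000, 0.0000, 1.0000]
J3: z=[0.0000, 0.0000, 1.0000] o=[-0.8613, 0.2101, 0.2700] → [0.2558, 0.1139, -0.0000, 0.0000, 0.0000, 1.0000]
q̇ = J⁺·V = [-0.9520, -0.7910, 0.7840]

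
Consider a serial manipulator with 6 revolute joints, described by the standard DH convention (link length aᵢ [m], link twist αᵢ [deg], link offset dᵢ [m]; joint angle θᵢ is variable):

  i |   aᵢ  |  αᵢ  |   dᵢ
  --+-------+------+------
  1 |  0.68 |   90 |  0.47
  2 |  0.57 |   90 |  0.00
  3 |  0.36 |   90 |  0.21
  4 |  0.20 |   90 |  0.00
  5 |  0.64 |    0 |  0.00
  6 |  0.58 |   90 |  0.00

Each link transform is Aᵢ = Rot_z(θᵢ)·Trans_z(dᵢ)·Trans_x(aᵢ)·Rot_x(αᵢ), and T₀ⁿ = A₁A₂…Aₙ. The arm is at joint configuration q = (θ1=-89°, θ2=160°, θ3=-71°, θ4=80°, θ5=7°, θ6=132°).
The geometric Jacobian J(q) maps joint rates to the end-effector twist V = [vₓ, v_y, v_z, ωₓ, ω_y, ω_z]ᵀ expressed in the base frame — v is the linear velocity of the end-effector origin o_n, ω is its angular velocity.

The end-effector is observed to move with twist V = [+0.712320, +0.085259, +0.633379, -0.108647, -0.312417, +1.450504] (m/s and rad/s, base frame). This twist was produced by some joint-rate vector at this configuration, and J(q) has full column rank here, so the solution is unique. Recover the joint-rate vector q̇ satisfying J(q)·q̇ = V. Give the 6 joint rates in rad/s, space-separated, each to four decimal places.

o_n = [0.5658, -0.6164, 1.1296]
J₁: ẑ×o_n = [0.6164, 0.5658, -0.0000], ω = ẑ
J2: z=[-0.9998, -0.0175, 0.0000] o=[0.0119, -0.6799, 0.4700] → [-0.0115, 0.6595, -0.0538, -0.9998, -0.0175, 0.0000]
J3: z=[0.0060, -0.3420, 0.9397] o=[0.0025, -0.1444, 0.6650] → [0.2847, 0.5265, 0.1898, 0.0060, -0.3420, 0.9397]
J4: z=[0.3410, -0.8827, -0.3234] o=[0.3422, -0.1001, 0.9024] → [-0.3676, -0.1498, 0.0213, 0.3410, -0.8827, -0.3234]
J5: z=[0.9247, 0.3769, -0.0535] o=[0.3760, -0.1563, 1.0913] → [-0.0102, -0.0456, -0.4970, 0.9247, 0.3769, -0.0535]
J6: z=[0.9247, 0.3769, -0.0535] o=[0.5100, -0.4035, 1.6662] → [-0.2136, 0.4932, -0.2179, 0.9247, 0.3769, -0.0535]
q̇ = J⁺·V = [0.3390, -0.9100, 0.9850, -0.4170, -0.7110, -0.2430]

0.3390 -0.9100 0.9850 -0.4170 -0.7110 -0.2430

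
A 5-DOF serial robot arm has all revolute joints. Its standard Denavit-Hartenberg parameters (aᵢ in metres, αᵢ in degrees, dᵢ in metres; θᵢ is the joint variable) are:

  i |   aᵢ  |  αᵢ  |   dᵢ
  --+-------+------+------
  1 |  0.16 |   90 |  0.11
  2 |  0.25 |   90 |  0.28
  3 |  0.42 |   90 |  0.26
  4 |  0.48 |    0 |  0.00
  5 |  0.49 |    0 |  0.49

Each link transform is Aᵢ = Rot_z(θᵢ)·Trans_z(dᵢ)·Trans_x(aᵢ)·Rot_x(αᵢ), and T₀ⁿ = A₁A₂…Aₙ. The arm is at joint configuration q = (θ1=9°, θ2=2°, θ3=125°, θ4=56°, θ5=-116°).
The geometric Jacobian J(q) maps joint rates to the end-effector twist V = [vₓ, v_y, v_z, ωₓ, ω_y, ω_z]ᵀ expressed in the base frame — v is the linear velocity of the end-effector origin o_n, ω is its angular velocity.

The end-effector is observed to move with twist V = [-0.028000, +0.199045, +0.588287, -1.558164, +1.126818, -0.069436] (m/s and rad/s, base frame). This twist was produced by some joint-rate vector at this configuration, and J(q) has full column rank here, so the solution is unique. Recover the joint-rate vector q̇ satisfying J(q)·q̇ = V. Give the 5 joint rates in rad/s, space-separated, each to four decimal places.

-0.2700 -0.4080 -0.2480 -0.8100 -0.8440

o_n = [0.4880, -1.2649, -0.1194]
J₁: ẑ×o_n = [1.2649, 0.4880, -0.0000], ω = ẑ
J2: z=[0.1564, -0.9877, 0.0000] o=[0.1580, 0.0250, 0.1100] → [0.2266, 0.0359, 0.1241, 0.1564, -0.9877, 0.0000]
J3: z=[0.0345, 0.0055, -0.9994] o=[0.4486, -0.2124, 0.1187] → [-1.0531, -0.0311, -0.0365, 0.0345, 0.0055, -0.9994]
J4: z=[0.8983, -0.4384, 0.0286] o=[0.2736, -0.5885, -0.1495] → [0.0061, -0.0209, -0.5136, 0.8983, -0.4384, 0.0286]
J5: z=[0.8983, -0.4384, 0.0286] o=[0.1697, -0.8275, -0.5526] → [-0.1774, -0.3800, -0.2533, 0.8983, -0.4384, 0.0286]
q̇ = J⁺·V = [-0.2700, -0.4080, -0.2480, -0.8100, -0.8440]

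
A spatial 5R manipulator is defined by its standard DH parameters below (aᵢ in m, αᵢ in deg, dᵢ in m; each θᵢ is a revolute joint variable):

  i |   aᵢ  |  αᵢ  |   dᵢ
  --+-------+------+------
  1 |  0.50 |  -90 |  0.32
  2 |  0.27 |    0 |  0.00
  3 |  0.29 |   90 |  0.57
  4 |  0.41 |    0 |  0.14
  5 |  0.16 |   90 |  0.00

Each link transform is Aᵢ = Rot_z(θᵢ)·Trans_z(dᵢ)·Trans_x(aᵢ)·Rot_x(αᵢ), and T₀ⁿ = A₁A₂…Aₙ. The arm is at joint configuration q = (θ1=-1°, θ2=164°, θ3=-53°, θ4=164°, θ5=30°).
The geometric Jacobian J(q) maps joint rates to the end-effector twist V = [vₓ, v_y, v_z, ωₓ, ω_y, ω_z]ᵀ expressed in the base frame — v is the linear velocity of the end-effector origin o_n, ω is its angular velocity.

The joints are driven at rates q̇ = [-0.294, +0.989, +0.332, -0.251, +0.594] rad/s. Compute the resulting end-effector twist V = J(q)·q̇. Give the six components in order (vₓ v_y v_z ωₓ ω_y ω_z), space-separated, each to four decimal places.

o_n = [0.4753, 0.6361, 0.4375]
J₁: ẑ×o_n = [-0.6361, 0.4753, 0.0000], ω = ẑ
J2: z=[0.0175, 0.9998, 0.0000] o=[0.4999, -0.0087, 0.3200] → [0.1175, -0.0021, 0.0359, 0.0175, 0.9998, 0.0000]
J3: z=[0.0175, 0.9998, 0.0000] o=[0.2404, -0.0042, 0.2456] → [0.1919, -0.0034, -0.2236, 0.0175, 0.9998, 0.0000]
J4: z=[0.9334, -0.0163, -0.3584] o=[0.1465, 0.5675, -0.0252] → [0.0170, -0.5497, 0.0694, 0.9334, -0.0163, -0.3584]
J5: z=[0.9334, -0.0163, -0.3584] o=[0.4203, 0.6758, 0.2926] → [-0.0166, -0.1550, -0.0361, 0.9334, -0.0163, -0.3584]
V = J·q̇ = [0.3528, -0.0969, -0.0776, 0.3432, 1.3152, -0.4169]

0.3528 -0.0969 -0.0776 0.3432 1.3152 -0.4169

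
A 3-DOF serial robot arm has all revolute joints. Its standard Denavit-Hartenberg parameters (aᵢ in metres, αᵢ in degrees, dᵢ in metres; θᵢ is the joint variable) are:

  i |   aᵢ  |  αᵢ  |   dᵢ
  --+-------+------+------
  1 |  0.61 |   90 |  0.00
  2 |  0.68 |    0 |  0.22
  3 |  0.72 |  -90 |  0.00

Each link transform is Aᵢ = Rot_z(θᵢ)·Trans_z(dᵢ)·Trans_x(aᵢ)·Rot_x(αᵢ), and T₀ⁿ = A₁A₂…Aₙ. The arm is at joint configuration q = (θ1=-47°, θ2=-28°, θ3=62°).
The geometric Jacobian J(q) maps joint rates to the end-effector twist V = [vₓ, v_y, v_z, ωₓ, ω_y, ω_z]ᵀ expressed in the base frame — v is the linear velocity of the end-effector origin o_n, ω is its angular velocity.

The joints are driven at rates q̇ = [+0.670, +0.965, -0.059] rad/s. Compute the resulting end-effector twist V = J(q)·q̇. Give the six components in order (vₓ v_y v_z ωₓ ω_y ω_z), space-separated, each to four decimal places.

0.9474 0.7595 1.1202 -0.6626 -0.6179 0.6700

o_n = [1.0717, -1.4718, 0.0834]
J₁: ẑ×o_n = [1.4718, 1.0717, -0.0000], ω = ẑ
J2: z=[-0.7314, -0.6820, 0.0000] o=[0.4160, -0.4461, 0.0000] → [-0.0569, 0.0610, 1.1973, -0.7314, -0.6820, 0.0000]
J3: z=[-0.7314, -0.6820, 0.0000] o=[0.6646, -1.0353, -0.3192] → [-0.2746, 0.2945, 0.5969, -0.7314, -0.6820, 0.0000]
V = J·q̇ = [0.9474, 0.7595, 1.1202, -0.6626, -0.6179, 0.6700]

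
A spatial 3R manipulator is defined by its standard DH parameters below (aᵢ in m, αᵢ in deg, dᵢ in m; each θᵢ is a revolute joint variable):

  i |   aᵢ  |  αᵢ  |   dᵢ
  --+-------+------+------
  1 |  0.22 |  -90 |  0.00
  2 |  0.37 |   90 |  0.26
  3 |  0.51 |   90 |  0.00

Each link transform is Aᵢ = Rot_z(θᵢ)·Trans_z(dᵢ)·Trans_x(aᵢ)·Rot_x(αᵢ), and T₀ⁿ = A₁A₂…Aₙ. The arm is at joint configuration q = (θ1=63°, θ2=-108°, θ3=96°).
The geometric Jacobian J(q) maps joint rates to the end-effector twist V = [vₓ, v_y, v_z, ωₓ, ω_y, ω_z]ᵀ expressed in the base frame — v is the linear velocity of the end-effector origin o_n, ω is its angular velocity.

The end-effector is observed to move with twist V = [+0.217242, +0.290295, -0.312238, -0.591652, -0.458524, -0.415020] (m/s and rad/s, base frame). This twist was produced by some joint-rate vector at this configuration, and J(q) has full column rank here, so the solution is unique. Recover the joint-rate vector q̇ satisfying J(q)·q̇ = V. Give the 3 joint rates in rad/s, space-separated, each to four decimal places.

-0.1950 0.3190 0.7120

o_n = [-0.6281, 0.4571, 0.3012]
J₁: ẑ×o_n = [-0.4571, -0.6281, 0.0000], ω = ẑ
J2: z=[-0.8910, 0.4540, 0.0000] o=[0.0999, 0.1960, 0.0000] → [0.1367, 0.2684, 0.0979, -0.8910, 0.4540, 0.0000]
J3: z=[-0.4318, -0.8474, -0.3090] o=[-0.1837, 0.2122, 0.3519] → [0.1187, 0.1155, -0.4824, -0.4318, -0.8474, -0.3090]
q̇ = J⁺·V = [-0.1950, 0.3190, 0.7120]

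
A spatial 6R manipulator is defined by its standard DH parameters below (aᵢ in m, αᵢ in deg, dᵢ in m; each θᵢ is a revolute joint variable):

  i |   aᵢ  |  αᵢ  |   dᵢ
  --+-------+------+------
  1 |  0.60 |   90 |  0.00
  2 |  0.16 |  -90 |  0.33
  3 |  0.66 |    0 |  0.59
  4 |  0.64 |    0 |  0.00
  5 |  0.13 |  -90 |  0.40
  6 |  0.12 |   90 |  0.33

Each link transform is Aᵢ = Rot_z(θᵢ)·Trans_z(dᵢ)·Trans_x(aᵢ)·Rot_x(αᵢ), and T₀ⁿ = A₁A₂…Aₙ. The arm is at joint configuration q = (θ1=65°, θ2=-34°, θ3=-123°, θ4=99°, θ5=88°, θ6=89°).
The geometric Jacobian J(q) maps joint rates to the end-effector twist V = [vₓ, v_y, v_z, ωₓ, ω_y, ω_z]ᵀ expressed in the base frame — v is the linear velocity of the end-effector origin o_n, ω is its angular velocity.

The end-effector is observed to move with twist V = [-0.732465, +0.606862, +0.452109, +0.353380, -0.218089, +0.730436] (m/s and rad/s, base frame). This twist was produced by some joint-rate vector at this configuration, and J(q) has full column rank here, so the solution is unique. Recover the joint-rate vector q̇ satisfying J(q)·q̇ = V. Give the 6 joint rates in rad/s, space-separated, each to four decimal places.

0.9210 0.3800 -0.4750 -0.2350 0.5250 -0.0740

o_n = [1.3085, 0.7227, 0.6393]
J₁: ẑ×o_n = [-0.7227, 1.3085, 0.0000], ω = ẑ
J2: z=[0.9063, -0.4226, 0.0000] o=[0.2536, 0.5438, 0.0000] → [-0.2702, -0.5794, 0.6080, 0.9063, -0.4226, 0.0000]
J3: z=[0.2363, 0.5068, 0.8290] o=[0.6087, 0.5245, -0.0895] → [0.2051, 0.4079, -0.3078, 0.2363, 0.5068, 0.8290]
J4: z=[0.2363, 0.5068, 0.8290] o=[1.1239, 0.3195, 0.6007] → [-0.3146, 0.1439, 0.0017, 0.2363, 0.5068, 0.8290]
J5: z=[0.2363, 0.5068, 0.8290] o=[1.5646, 0.6488, 0.2737] → [0.1240, -0.2988, 0.1473, 0.2363, 0.5068, 0.8290]
J6: z=[-0.7122, -0.4901, 0.5026] o=[1.5732, 0.9437, 0.5735] → [0.0788, -0.0862, 0.0277, -0.7122, -0.4901, 0.5026]
q̇ = J⁺·V = [0.9210, 0.3800, -0.4750, -0.2350, 0.5250, -0.0740]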